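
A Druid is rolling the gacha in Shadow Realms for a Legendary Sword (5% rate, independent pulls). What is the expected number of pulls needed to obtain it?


Expected pulls for a geometric distribution = 1/p = 100 / rate%
= 100 / 5
= 20.0

20.0 pulls


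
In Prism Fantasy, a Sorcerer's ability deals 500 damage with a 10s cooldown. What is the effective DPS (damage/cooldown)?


DPS = damage / cooldown
= 500 / 10
= 50.00

50.00 DPS


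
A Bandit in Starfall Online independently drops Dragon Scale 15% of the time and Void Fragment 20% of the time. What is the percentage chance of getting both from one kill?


For independent events, P(both) = P(A) * P(B)
= 15% * 20%
= 300 / 100 %
= 3.0%

3.0%


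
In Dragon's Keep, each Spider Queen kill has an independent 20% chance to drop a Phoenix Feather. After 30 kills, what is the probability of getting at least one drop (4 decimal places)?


P(at least one) = 1 - P(none) = 1 - (1-p)^n
p = 20/100 = 0.2
1 - p = 0.8
(1 - p)^30 = 0.8^30 = 0.001238
P(at least one) = 1 - 0.001238 = 0.9988

0.9988


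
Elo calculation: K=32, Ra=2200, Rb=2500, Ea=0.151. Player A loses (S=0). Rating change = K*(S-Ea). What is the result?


Elo update: delta = K * (S - Ea), where S = 0 (loses)
S - Ea = 0 - 0.151 = -0.151
Rating change = 32 * -0.151
= -4.83

-4.83 rating points


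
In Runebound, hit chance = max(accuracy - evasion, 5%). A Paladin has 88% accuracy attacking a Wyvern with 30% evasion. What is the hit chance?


accuracy - evasion = 88 - 30 = 58
Apply floor: max(58, 5) = 58
Hit chance = 58%

58%


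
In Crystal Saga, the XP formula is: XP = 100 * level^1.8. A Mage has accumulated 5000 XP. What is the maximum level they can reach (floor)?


XP = 100 * level^1.8, so level = (XP / 100)^(1/1.8)
= (5000 / 100)^(1/1.8)
= 50.0^0.5556
= 8.7876
Floor: level = 8

level 8


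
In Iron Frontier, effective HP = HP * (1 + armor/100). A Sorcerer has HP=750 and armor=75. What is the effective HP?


EHP = 750 * (1 + 75/100)
= 750 * (1 + 0.75)
= 750 * 1.75
= 1312.5

1312.5 EHP


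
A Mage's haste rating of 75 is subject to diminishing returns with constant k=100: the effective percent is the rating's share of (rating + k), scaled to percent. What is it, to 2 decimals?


effective% = rating / (rating + k) * 100
= 75 / (75 + 100) * 100
= 75 / 175 * 100
= 0.428571 * 100
= 42.86%

42.86%


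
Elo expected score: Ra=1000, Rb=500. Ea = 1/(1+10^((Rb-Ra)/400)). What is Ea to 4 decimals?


Elo expected score: Ea = 1/(1 + 10^((Rb-Ra)/400))
Rb - Ra = 500 - 1000 = -500
(Rb-Ra)/400 = -500/400 = -1.25
10^-1.25 = 0.056234
Ea = 1/(1 + 0.056234) = 1/1.056234 = 0.9468

0.9468


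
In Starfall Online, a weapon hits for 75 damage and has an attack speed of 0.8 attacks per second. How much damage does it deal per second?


DPS = damage * attack_speed
= 75 * 0.8
= 60.0

60.0 DPS


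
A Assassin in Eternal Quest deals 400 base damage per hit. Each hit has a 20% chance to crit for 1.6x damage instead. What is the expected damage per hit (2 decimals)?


E[dmg] = base * (1 + crit_chance * (crit_mult - 1))
cc as decimal = 20/100 = 0.2
cm - 1 = 1.6 - 1 = 0.6
Bonus factor = 0.2 * 0.6 = 0.12
Total multiplier = 1 + 0.12 = 1.12
Expected damage = 400 * 1.12 = 448.00

448.00 damage


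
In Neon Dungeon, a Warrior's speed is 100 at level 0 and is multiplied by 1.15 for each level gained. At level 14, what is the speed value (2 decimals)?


value = base * growth^level
= 100 * 1.15^14
= 100 * 7.075706
= 707.57

707.57 speed


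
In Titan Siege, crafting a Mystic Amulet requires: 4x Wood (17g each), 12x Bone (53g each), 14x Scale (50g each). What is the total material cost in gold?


Cost breakdown:
  Wood: 4 * 17 = 68
  Bone: 12 * 53 = 636
  Scale: 14 * 50 = 700
Total = 68 + 636 + 700 = 1404

1404 gold


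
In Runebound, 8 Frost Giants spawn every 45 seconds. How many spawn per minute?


Spawns per minute = count * (60 / interval)
= 8 * (60 / 45)
= 8 * 1.3333
= 10.67

10.67 per minute


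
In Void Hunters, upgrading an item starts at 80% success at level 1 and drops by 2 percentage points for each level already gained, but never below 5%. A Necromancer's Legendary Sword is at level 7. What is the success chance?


raw_rate = 80 - 2 * (7 - 1)
= 80 - 2 * 6
= 80 - 12
= 68
Apply floor: max(68, 5) = 68%

68%


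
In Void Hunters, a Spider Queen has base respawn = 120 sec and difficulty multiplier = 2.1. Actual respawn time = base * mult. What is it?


Respawn time = base * multiplier
= 120 * 2.1
= 252.0 seconds

252.0 seconds


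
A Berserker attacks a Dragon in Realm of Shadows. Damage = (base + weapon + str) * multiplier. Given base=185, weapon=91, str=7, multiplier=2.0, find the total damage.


Sum base + weapon + str = 185 + 91 + 7 = 283
Multiply by 2.0:
283 * 2.0 = 566.0

566.0 damage


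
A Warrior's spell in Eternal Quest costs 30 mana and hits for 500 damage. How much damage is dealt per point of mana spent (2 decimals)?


Efficiency = damage / mana
= 500 / 30
= 16.67

16.67 dmg/mana


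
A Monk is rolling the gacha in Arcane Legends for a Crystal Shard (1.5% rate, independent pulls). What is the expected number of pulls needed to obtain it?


Expected pulls for a geometric distribution = 1/p = 100 / rate%
= 100 / 1.5
= 66.67

66.67 pulls


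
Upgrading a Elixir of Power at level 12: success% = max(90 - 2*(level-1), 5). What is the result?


raw_rate = 90 - 2 * (12 - 1)
= 90 - 2 * 11
= 90 - 22
= 68
Apply floor: max(68, 5) = 68%

68%


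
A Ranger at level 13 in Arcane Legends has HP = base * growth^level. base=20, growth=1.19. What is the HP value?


value = base * growth^level
= 20 * 1.19^13
= 20 * 9.596448
= 191.93

191.93 HP


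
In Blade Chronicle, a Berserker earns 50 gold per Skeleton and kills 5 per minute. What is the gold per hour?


Gold per minute = 50 * 5 = 250
Gold per hour = 250 * 60 = 15000

15000 gold/hour


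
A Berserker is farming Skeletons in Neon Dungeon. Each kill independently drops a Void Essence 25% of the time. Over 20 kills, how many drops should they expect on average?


Expected drops = kills * (drop_rate / 100)
= 20 * (25 / 100)
= 20 * 0.25
= 5.0

5.0 drops


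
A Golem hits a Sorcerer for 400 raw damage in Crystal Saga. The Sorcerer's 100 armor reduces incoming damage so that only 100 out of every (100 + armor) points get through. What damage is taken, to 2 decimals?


actual = 400 * 100 / (100 + 100)
= 400 * 100 / 200
= 40000 / 200
= 200.00

200.00 damage


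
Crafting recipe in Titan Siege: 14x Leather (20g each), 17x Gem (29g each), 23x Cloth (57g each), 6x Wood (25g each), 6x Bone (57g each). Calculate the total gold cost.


Cost breakdown:
  Leather: 14 * 20 = 280
  Gem: 17 * 29 = 493
  Cloth: 23 * 57 = 1311
  Wood: 6 * 25 = 150
  Bone: 6 * 57 = 342
Total = 280 + 493 + 1311 + 150 + 342 = 2576

2576 gold


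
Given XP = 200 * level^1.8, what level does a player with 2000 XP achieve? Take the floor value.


XP = 200 * level^1.8, so level = (XP / 200)^(1/1.8)
= (2000 / 200)^(1/1.8)
= 10.0^0.5556
= 3.5938
Floor: level = 3

level 3


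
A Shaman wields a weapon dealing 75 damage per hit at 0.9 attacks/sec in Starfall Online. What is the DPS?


DPS = damage * attack_speed
= 75 * 0.9
= 67.5

67.5 DPS


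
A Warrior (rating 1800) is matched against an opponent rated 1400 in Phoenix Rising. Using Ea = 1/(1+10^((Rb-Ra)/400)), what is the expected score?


Elo expected score: Ea = 1/(1 + 10^((Rb-Ra)/400))
Rb - Ra = 1400 - 1800 = -400
(Rb-Ra)/400 = -400/400 = -1.0
10^-1.0 = 0.1
Ea = 1/(1 + 0.1) = 1/1.1 = 0.9091

0.9091


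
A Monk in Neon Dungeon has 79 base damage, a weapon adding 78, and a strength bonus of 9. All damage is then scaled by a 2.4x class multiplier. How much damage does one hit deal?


Sum base + weapon + str = 79 + 78 + 9 = 166
Multiply by 2.4:
166 * 2.4 = 398.4

398.4 damage


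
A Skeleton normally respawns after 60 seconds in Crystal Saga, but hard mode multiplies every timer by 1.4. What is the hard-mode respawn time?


Respawn time = base * multiplier
= 60 * 1.4
= 84.0 seconds

84.0 seconds


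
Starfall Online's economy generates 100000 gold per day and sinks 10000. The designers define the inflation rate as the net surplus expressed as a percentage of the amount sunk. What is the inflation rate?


Net gold = 100000 - 10000 = 90000
Inflation rate = net / sunk * 100 = 90000 / 10000 * 100
= 9.0 * 100
= 900.00%

900.00%


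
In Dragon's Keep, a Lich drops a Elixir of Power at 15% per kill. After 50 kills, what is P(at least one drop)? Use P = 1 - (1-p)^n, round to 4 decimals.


P(at least one) = 1 - P(none) = 1 - (1-p)^n
p = 15/100 = 0.15
1 - p = 0.85
(1 - p)^50 = 0.85^50 = 0.000296
P(at least one) = 1 - 0.000296 = 0.9997

0.9997


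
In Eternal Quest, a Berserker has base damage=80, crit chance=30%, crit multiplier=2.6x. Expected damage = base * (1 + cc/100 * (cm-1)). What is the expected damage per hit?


E[dmg] = base * (1 + crit_chance * (crit_mult - 1))
cc as decimal = 30/100 = 0.3
cm - 1 = 2.6 - 1 = 1.6
Bonus factor = 0.3 * 1.6 = 0.48
Total multiplier = 1 + 0.48 = 1.48
Expected damage = 80 * 1.48 = 118.40

118.40 damage


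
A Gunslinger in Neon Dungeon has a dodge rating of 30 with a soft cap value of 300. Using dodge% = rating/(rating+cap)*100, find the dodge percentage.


dodge% = 30 / (30 + 300) * 100
= 30 / 330 * 100
= 0.090909 * 100
= 9.09%

9.09%


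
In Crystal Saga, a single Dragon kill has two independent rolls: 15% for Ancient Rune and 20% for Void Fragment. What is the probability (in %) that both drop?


For independent events, P(both) = P(A) * P(B)
= 15% * 20%
= 300 / 100 %
= 3.0%

3.0%


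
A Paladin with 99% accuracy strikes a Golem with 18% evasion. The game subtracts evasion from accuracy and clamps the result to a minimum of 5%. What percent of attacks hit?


accuracy - evasion = 99 - 18 = 81
Apply floor: max(81, 5) = 81
Hit chance = 81%

81%


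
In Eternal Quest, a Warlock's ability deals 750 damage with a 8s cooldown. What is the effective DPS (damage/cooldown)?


DPS = damage / cooldown
= 750 / 8
= 93.75

93.75 DPS


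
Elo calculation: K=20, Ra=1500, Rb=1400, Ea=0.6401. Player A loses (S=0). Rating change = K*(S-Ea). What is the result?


Elo update: delta = K * (S - Ea), where S = 0 (loses)
S - Ea = 0 - 0.6401 = -0.6401
Rating change = 20 * -0.6401
= -12.80

-12.80 rating points


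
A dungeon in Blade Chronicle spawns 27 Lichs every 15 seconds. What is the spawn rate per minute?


Spawns per minute = count * (60 / interval)
= 27 * (60 / 15)
= 27 * 4.0
= 108.0

108.0 per minute


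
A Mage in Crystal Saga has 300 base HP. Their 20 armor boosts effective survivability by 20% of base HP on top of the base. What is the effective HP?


EHP = 300 * (1 + 20/100)
= 300 * (1 + 0.2)
= 300 * 1.2
= 360.0

360.0 EHP


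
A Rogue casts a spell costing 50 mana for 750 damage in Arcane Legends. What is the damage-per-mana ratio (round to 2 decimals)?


Efficiency = damage / mana
= 750 / 50
= 15.00

15.00 dmg/mana


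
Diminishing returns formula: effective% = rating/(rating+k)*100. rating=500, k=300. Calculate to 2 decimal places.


effective% = rating / (rating + k) * 100
= 500 / (500 + 300) * 100
= 500 / 800 * 100
= 0.625 * 100
= 62.50%

62.50%


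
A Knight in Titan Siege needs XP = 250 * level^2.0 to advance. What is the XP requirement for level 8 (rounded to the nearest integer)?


XP = 250 * level^2.0
Substitute level = 8:
XP = 250 * 8^2.0
= 250 * 64.0
= 16000

16000 XP


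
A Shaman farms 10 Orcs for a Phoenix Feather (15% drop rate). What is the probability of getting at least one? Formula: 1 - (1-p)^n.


P(at least one) = 1 - P(none) = 1 - (1-p)^n
p = 15/100 = 0.15
1 - p = 0.85
(1 - p)^10 = 0.85^10 = 0.196874
P(at least one) = 1 - 0.196874 = 0.8031

0.8031


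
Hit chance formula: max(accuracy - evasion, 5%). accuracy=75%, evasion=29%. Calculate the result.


accuracy - evasion = 75 - 29 = 46
Apply floor: max(46, 5) = 46
Hit chance = 46%

46%


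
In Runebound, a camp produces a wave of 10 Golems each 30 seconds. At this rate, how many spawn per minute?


Spawns per minute = count * (60 / interval)
= 10 * (60 / 30)
= 10 * 2.0
= 20.0

20.0 per minute


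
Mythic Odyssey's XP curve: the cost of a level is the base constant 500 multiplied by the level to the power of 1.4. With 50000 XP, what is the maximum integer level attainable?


XP = 500 * level^1.4, so level = (XP / 500)^(1/1.4)
= (50000 / 500)^(1/1.4)
= 100.0^0.7143
= 26.827
Floor: level = 26

level 26


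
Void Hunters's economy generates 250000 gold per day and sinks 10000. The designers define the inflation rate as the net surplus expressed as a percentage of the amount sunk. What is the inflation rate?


Net gold = 250000 - 10000 = 240000
Inflation rate = net / sunk * 100 = 240000 / 10000 * 100
= 24.0 * 100
= 2400.00%

2400.00%


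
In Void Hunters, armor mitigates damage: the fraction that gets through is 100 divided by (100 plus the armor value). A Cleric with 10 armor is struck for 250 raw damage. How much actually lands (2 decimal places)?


actual = 250 * 100 / (100 + 10)
= 250 * 100 / 110
= 25000 / 110
= 227.27

227.27 damage


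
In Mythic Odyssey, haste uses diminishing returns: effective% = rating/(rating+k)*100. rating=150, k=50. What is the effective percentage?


effective% = rating / (rating + k) * 100
= 150 / (150 + 50) * 100
= 150 / 200 * 100
= 0.75 * 100
= 75.00%

75.00%


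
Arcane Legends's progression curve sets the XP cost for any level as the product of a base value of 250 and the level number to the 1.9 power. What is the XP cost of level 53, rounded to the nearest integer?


XP = 250 * level^1.9
Substitute level = 53:
XP = 250 * 53^1.9
= 250 * 1888.5311
= 472133

472133 XP


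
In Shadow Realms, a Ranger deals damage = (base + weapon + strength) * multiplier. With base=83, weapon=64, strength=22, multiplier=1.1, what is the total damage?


Sum base + weapon + str = 83 + 64 + 22 = 169
Multiply by 1.1:
169 * 1.1 = 185.9

185.9 damage


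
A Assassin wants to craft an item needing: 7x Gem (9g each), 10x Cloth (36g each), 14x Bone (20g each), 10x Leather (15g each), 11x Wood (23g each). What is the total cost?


Cost breakdown:
  Gem: 7 * 9 = 63
  Cloth: 10 * 36 = 360
  Bone: 14 * 20 = 280
  Leather: 10 * 15 = 150
  Wood: 11 * 23 = 253
Total = 63 + 360 + 280 + 150 + 253 = 1106

1106 gold


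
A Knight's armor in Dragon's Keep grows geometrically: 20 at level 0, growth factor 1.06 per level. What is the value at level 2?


value = base * growth^level
= 20 * 1.06^2
= 20 * 1.1236
= 22.47

22.47 armor


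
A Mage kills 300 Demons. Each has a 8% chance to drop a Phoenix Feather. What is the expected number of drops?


Expected drops = kills * (drop_rate / 100)
= 300 * (8 / 100)
= 300 * 0.08
= 24.0

24.0 drops


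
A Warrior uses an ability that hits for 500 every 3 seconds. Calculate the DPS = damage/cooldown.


DPS = damage / cooldown
= 500 / 3
= 166.67

166.67 DPS


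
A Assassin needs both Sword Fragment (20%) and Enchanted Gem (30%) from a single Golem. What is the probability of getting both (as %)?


For independent events, P(both) = P(A) * P(B)
= 20% * 30%
= 600 / 100 %
= 6.0%

6.0%


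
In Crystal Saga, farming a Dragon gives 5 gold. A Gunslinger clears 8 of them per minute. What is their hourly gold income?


Gold per minute = 5 * 8 = 40
Gold per hour = 40 * 60 = 2400

2400 gold/hour


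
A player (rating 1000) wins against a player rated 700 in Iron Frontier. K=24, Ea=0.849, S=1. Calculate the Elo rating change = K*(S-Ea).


Elo update: delta = K * (S - Ea), where S = 1 (wins)
S - Ea = 1 - 0.849 = 0.151
Rating change = 24 * 0.151
= 3.62

3.62 rating points


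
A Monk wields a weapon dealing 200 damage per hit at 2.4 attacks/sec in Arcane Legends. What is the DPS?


DPS = damage * attack_speed
= 200 * 2.4
= 480.0

480.0 DPS


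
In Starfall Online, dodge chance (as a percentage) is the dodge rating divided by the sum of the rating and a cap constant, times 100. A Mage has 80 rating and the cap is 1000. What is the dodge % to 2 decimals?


dodge% = 80 / (80 + 1000) * 100
= 80 / 1080 * 100
= 0.074074 * 100
= 7.41%

7.41%


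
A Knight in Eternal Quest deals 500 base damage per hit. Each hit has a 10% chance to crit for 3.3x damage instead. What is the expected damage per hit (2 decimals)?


E[dmg] = base * (1 + crit_chance * (crit_mult - 1))
cc as decimal = 10/100 = 0.1
cm - 1 = 3.3 - 1 = 2.3
Bonus factor = 0.1 * 2.3 = 0.23
Total multiplier = 1 + 0.23 = 1.23
Expected damage = 500 * 1.23 = 615.00

615.00 damage


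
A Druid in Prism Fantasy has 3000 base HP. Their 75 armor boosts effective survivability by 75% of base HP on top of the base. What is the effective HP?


EHP = 3000 * (1 + 75/100)
= 3000 * (1 + 0.75)
= 3000 * 1.75
= 5250.0

5250.0 EHP


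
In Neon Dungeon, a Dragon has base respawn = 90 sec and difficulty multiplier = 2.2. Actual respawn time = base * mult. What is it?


Respawn time = base * multiplier
= 90 * 2.2
= 198.0 seconds

198.0 seconds


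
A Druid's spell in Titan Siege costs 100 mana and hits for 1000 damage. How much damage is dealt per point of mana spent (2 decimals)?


Efficiency = damage / mana
= 1000 / 100
= 10.00

10.00 dmg/mana


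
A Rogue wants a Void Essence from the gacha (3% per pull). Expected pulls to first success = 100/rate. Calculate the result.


Expected pulls for a geometric distribution = 1/p = 100 / rate%
= 100 / 3
= 33.33

33.33 pulls


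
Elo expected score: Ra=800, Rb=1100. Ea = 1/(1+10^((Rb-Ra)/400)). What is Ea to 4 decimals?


Elo expected score: Ea = 1/(1 + 10^((Rb-Ra)/400))
Rb - Ra = 1100 - 800 = 300
(Rb-Ra)/400 = 300/400 = 0.75
10^0.75 = 5.623413
Ea = 1/(1 + 5.623413) = 1/6.623413 = 0.1510

0.1510


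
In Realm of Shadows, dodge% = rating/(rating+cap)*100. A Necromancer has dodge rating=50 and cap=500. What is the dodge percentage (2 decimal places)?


dodge% = 50 / (50 + 500) * 100
= 50 / 550 * 100
= 0.090909 * 100
= 9.09%

9.09%


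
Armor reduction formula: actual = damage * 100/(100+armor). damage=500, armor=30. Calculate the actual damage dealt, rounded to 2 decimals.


actual = 500 * 100 / (100 + 30)
= 500 * 100 / 130
= 50000 / 130
= 384.62

384.62 damage


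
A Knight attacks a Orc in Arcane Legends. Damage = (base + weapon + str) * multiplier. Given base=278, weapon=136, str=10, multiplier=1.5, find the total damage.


Sum base + weapon + str = 278 + 136 + 10 = 424
Multiply by 1.5:
424 * 1.5 = 636.0

636.0 damage


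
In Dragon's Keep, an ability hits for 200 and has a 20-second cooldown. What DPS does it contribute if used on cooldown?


DPS = damage / cooldown
= 200 / 20
= 10.00

10.00 DPS


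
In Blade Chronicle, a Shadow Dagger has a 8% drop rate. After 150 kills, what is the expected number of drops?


Expected drops = kills * (drop_rate / 100)
= 150 * (8 / 100)
= 150 * 0.08
= 12.0

12.0 drops


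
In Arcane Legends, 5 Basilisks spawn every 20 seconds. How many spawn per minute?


Spawns per minute = count * (60 / interval)
= 5 * (60 / 20)
= 5 * 3.0
= 15.0

15.0 per minute


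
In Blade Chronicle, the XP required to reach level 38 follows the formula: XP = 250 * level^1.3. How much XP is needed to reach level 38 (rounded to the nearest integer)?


XP = 250 * level^1.3
Substitute level = 38:
XP = 250 * 38^1.3
= 250 * 113.1667
= 28292

28292 XP


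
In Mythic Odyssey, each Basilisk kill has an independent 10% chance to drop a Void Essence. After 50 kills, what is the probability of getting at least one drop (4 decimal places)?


P(at least one) = 1 - P(none) = 1 - (1-p)^n
p = 10/100 = 0.1
1 - p = 0.9
(1 - p)^50 = 0.9^50 = 0.005154
P(at least one) = 1 - 0.005154 = 0.9948

0.9948


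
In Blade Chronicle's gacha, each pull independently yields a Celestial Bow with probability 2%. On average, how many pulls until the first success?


Expected pulls for a geometric distribution = 1/p = 100 / rate%
= 100 / 2
= 50.0

50.0 pulls


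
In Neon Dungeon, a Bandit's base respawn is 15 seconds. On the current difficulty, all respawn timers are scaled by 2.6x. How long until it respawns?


Respawn time = base * multiplier
= 15 * 2.6
= 39.0 seconds

39.0 seconds


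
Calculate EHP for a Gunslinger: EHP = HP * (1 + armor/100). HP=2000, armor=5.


EHP = 2000 * (1 + 5/100)
= 2000 * (1 + 0.05)
= 2000 * 1.05
= 2100.0

2100.0 EHP


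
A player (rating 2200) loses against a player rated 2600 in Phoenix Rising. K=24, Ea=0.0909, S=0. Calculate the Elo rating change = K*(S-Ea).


Elo update: delta = K * (S - Ea), where S = 0 (loses)
S - Ea = 0 - 0.0909 = -0.0909
Rating change = 24 * -0.0909
= -2.18

-2.18 rating points


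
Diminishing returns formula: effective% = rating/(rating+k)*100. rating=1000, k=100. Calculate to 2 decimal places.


effective% = rating / (rating + k) * 100
= 1000 / (1000 + 100) * 100
= 1000 / 1100 * 100
= 0.909091 * 100
= 90.91%

90.91%


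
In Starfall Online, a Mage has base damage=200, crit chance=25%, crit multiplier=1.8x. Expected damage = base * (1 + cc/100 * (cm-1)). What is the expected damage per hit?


E[dmg] = base * (1 + crit_chance * (crit_mult - 1))
cc as decimal = 25/100 = 0.25
cm - 1 = 1.8 - 1 = 0.8
Bonus factor = 0.25 * 0.8 = 0.2
Total multiplier = 1 + 0.2 = 1.2
Expected damage = 200 * 1.2 = 240.00

240.00 damage


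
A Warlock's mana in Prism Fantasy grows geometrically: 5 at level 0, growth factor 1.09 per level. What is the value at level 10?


value = base * growth^level
= 5 * 1.09^10
= 5 * 2.367364
= 11.84

11.84 mana


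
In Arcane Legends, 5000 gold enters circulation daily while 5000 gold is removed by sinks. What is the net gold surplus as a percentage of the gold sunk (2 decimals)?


Net gold = 5000 - 5000 = 0
Inflation rate = net / sunk * 100 = 0 / 5000 * 100
= 0.0 * 100
= 0.00%

0.00%


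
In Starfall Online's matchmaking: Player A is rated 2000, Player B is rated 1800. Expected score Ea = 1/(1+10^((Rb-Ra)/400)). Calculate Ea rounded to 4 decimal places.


Elo expected score: Ea = 1/(1 + 10^((Rb-Ra)/400))
Rb - Ra = 1800 - 2000 = -200
(Rb-Ra)/400 = -200/400 = -0.5
10^-0.5 = 0.316228
Ea = 1/(1 + 0.316228) = 1/1.316228 = 0.7597

0.7597


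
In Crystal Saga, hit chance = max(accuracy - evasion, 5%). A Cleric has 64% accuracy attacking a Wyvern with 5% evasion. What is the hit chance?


accuracy - evasion = 64 - 5 = 59
Apply floor: max(59, 5) = 59
Hit chance = 59%

59%


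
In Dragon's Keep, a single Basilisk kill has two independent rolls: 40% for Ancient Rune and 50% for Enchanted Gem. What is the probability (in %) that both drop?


For independent events, P(both) = P(A) * P(B)
= 40% * 50%
= 2000 / 100 %
= 20.0%

20.0%


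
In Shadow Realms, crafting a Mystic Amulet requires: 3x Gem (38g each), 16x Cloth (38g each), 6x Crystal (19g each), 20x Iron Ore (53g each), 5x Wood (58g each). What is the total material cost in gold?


Cost breakdown:
  Gem: 3 * 38 = 114
  Cloth: 16 * 38 = 608
  Crystal: 6 * 19 = 114
  Iron Ore: 20 * 53 = 1060
  Wood: 5 * 58 = 290
Total = 114 + 608 + 114 + 1060 + 290 = 2186

2186 gold


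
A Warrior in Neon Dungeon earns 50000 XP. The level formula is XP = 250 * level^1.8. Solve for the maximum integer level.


XP = 250 * level^1.8, so level = (XP / 250)^(1/1.8)
= (50000 / 250)^(1/1.8)
= 200.0^0.5556
= 18.9824
Floor: level = 18

level 18


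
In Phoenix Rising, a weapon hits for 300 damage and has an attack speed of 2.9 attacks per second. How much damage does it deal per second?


DPS = damage * attack_speed
= 300 * 2.9
= 870.0

870.0 DPS


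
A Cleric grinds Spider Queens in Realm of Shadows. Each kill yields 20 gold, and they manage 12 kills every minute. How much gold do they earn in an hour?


Gold per minute = 20 * 12 = 240
Gold per hour = 240 * 60 = 14400

14400 gold/hour


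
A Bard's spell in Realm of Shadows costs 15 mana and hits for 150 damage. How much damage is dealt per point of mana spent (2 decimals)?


Efficiency = damage / mana
= 150 / 15
= 10.00

10.00 dmg/mana


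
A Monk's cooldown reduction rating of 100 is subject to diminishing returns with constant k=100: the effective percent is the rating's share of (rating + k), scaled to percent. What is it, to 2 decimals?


effective% = rating / (rating + k) * 100
= 100 / (100 + 100) * 100
= 100 / 200 * 100
= 0.5 * 100
= 50.00%

50.00%


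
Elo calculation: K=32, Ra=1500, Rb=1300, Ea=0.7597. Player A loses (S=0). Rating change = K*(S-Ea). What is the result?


Elo update: delta = K * (S - Ea), where S = 0 (loses)
S - Ea = 0 - 0.7597 = -0.7597
Rating change = 32 * -0.7597
= -24.31

-24.31 rating points


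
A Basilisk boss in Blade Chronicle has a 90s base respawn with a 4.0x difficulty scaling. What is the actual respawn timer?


Respawn time = base * multiplier
= 90 * 4.0
= 360.0 seconds

360.0 seconds


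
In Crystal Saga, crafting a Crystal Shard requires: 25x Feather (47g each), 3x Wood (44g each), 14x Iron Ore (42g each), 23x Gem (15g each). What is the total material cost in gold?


Cost breakdown:
  Feather: 25 * 47 = 1175
  Wood: 3 * 44 = 132
  Iron Ore: 14 * 42 = 588
  Gem: 23 * 15 = 345
Total = 1175 + 132 + 588 + 345 = 2240

2240 gold


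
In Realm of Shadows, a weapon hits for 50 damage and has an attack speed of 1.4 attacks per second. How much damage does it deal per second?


DPS = damage * attack_speed
= 50 * 1.4
= 70.0

70.0 DPS


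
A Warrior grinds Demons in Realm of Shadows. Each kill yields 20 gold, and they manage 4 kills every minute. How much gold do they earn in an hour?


Gold per minute = 20 * 4 = 80
Gold per hour = 80 * 60 = 4800

4800 gold/hour


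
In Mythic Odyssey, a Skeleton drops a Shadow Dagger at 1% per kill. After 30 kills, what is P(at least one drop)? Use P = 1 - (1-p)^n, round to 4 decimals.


P(at least one) = 1 - P(none) = 1 - (1-p)^n
p = 1/100 = 0.01
1 - p = 0.99
(1 - p)^30 = 0.99^30 = 0.739700
P(at least one) = 1 - 0.739700 = 0.2603

0.2603


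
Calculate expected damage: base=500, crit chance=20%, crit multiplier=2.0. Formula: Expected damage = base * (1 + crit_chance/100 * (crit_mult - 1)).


E[dmg] = base * (1 + crit_chance * (crit_mult - 1))
cc as decimal = 20/100 = 0.2
cm - 1 = 2.0 - 1 = 1.0
Bonus factor = 0.2 * 1.0 = 0.2
Total multiplier = 1 + 0.2 = 1.2
Expected damage = 500 * 1.2 = 600.00

600.00 damage


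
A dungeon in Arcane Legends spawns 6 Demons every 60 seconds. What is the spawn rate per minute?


Spawns per minute = count * (60 / interval)
= 6 * (60 / 60)
= 6 * 1.0
= 6.0

6.0 per minute


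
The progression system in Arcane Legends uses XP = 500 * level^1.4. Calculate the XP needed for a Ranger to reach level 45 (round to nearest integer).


XP = 500 * level^1.4
Substitute level = 45:
XP = 500 * 45^1.4
= 500 * 206.2992
= 103150

103150 XP


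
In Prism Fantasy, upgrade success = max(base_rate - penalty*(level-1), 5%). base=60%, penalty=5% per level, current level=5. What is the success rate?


raw_rate = 60 - 5 * (5 - 1)
= 60 - 5 * 4
= 60 - 20
= 40
Apply floor: max(40, 5) = 40%

40%


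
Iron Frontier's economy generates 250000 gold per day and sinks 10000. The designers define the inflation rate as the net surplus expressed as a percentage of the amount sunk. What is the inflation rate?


Net gold = 250000 - 10000 = 240000
Inflation rate = net / sunk * 100 = 240000 / 10000 * 100
= 24.0 * 100
= 2400.00%

2400.00%


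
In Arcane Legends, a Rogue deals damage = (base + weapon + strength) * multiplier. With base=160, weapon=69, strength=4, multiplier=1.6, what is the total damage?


Sum base + weapon + str = 160 + 69 + 4 = 233
Multiply by 1.6:
233 * 1.6 = 372.8

372.8 damage


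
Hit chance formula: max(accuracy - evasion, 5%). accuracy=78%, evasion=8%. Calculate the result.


accuracy - evasion = 78 - 8 = 70
Apply floor: max(70, 5) = 70
Hit chance = 70%

70%


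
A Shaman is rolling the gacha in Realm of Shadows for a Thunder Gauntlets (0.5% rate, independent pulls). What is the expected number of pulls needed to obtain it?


Expected pulls for a geometric distribution = 1/p = 100 / rate%
= 100 / 0.5
= 200.0

200.0 pulls


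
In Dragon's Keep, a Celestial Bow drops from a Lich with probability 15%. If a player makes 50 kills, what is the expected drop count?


Expected drops = kills * (drop_rate / 100)
= 50 * (15 / 100)
= 50 * 0.15
= 7.5

7.5 drops


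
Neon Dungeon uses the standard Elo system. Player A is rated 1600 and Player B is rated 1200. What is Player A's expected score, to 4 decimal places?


Elo expected score: Ea = 1/(1 + 10^((Rb-Ra)/400))
Rb - Ra = 1200 - 1600 = -400
(Rb-Ra)/400 = -400/400 = -1.0
10^-1.0 = 0.1
Ea = 1/(1 + 0.1) = 1/1.1 = 0.9091

0.9091


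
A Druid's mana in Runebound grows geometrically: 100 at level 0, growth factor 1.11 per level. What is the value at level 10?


value = base * growth^level
= 100 * 1.11^10
= 100 * 2.839421
= 283.94

283.94 mana


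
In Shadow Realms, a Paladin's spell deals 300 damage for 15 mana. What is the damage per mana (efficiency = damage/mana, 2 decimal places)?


Efficiency = damage / mana
= 300 / 15
= 20.00

20.00 dmg/mana


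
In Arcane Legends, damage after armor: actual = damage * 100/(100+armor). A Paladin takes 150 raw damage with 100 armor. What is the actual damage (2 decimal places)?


actual = 150 * 100 / (100 + 100)
= 150 * 100 / 200
= 15000 / 200
= 75.00

75.00 damage


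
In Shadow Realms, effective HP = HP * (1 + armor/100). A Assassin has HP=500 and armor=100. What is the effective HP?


EHP = 500 * (1 + 100/100)
= 500 * (1 + 1.0)
= 500 * 2.0
= 1000.0

1000.0 EHP


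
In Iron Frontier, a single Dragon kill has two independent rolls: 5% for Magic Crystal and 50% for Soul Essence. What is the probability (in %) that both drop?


For independent events, P(both) = P(A) * P(B)
= 5% * 50%
= 250 / 100 %
= 2.5%

2.5%


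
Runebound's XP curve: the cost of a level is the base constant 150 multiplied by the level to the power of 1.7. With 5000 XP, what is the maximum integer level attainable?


XP = 150 * level^1.7, so level = (XP / 150)^(1/1.7)
= (5000 / 150)^(1/1.7)
= 33.3333^0.5882
= 7.867
Floor: level = 7

level 7


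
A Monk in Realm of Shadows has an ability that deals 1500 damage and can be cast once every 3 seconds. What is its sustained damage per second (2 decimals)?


DPS = damage / cooldown
= 1500 / 3
= 500.00

500.00 DPS


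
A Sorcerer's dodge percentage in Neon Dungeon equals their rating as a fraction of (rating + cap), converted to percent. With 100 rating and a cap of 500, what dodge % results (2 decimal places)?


dodge% = 100 / (100 + 500) * 100
= 100 / 600 * 100
= 0.166667 * 100
= 16.67%

16.67%


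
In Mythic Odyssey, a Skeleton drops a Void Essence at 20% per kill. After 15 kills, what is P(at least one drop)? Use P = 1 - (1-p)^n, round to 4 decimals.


P(at least one) = 1 - P(none) = 1 - (1-p)^n
p = 20/100 = 0.2
1 - p = 0.8
(1 - p)^15 = 0.8^15 = 0.035184
P(at least one) = 1 - 0.035184 = 0.9648

0.9648


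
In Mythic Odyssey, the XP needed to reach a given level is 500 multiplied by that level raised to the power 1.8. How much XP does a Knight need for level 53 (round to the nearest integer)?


XP = 500 * level^1.8
Substitute level = 53:
XP = 500 * 53^1.8
= 500 * 1269.6867
= 634843

634843 XP


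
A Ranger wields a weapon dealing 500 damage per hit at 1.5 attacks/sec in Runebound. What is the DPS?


DPS = damage * attack_speed
= 500 * 1.5
= 750.0

750.0 DPS


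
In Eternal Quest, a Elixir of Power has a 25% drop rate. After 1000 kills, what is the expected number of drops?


Expected drops = kills * (drop_rate / 100)
= 1000 * (25 / 100)
= 1000 * 0.25
= 250.0

250.0 drops


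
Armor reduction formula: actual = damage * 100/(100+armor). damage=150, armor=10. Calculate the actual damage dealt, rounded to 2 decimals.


actual = 150 * 100 / (100 + 10)
= 150 * 100 / 110
= 15000 / 110
= 136.36

136.36 damage


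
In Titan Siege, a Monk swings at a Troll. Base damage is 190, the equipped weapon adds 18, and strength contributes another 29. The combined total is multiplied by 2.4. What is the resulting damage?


Sum base + weapon + str = 190 + 18 + 29 = 237
Multiply by 2.4:
237 * 2.4 = 568.8

568.8 damage


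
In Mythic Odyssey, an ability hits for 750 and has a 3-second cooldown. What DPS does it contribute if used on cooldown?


DPS = damage / cooldown
= 750 / 3
= 250.00

250.00 DPS


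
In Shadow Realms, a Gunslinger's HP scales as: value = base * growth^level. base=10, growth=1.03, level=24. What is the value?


value = base * growth^level
= 10 * 1.03^24
= 10 * 2.032794
= 20.33

20.33 HP


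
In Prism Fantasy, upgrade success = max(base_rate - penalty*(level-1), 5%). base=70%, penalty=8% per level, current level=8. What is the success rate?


raw_rate = 70 - 8 * (8 - 1)
= 70 - 8 * 7
= 70 - 56
= 14
Apply floor: max(14, 5) = 14%

14%


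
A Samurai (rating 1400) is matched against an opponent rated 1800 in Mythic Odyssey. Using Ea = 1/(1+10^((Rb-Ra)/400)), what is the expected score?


Elo expected score: Ea = 1/(1 + 10^((Rb-Ra)/400))
Rb - Ra = 1800 - 1400 = 400
(Rb-Ra)/400 = 400/400 = 1.0
10^1.0 = 10.0
Ea = 1/(1 + 10.0) = 1/11.0 = 0.0909

0.0909


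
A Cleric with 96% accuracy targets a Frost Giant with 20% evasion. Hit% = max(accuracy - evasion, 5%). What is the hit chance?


accuracy - evasion = 96 - 20 = 76
Apply floor: max(76, 5) = 76
Hit chance = 76%

76%


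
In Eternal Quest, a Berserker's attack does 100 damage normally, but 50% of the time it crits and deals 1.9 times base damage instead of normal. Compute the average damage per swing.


E[dmg] = base * (1 + crit_chance * (crit_mult - 1))
cc as decimal = 50/100 = 0.5
cm - 1 = 1.9 - 1 = 0.9
Bonus factor = 0.5 * 0.9 = 0.45
Total multiplier = 1 + 0.45 = 1.45
Expected damage = 100 * 1.45 = 145.00

145.00 damage


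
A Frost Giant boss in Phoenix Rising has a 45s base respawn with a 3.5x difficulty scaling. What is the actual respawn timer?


Respawn time = base * multiplier
= 45 * 3.5
= 157.5 seconds

157.5 seconds


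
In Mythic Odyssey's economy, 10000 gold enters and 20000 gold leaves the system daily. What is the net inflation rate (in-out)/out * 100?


Net gold = 10000 - 20000 = -10000
Inflation rate = net / sunk * 100 = -10000 / 20000 * 100
= -0.5 * 100
= -50.00%

-50.00%


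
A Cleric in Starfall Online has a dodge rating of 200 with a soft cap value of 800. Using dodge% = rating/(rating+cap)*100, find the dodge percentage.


dodge% = 200 / (200 + 800) * 100
= 200 / 1000 * 100
= 0.2 * 100
= 20.00%

20.00%


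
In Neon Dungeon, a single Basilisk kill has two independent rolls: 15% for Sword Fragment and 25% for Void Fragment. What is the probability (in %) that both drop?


For independent events, P(both) = P(A) * P(B)
= 15% * 25%
= 375 / 100 %
= 3.75%

3.75%


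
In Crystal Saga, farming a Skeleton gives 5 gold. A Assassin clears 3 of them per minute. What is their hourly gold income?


Gold per minute = 5 * 3 = 15
Gold per hour = 15 * 60 = 900

900 gold/hour


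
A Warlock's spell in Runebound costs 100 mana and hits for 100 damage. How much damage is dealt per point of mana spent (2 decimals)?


Efficiency = damage / mana
= 100 / 100
= 1.00

1.00 dmg/mana


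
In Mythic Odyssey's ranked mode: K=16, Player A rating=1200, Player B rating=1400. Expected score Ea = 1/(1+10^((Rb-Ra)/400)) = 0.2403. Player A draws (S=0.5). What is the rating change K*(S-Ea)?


Elo update: delta = K * (S - Ea), where S = 0.5 (draws)
S - Ea = 0.5 - 0.2403 = 0.2597
Rating change = 16 * 0.2597
= 4.16

4.16 rating points


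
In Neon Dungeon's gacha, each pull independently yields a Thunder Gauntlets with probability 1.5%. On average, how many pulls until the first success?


Expected pulls for a geometric distribution = 1/p = 100 / rate%
= 100 / 1.5
= 66.67

66.67 pulls


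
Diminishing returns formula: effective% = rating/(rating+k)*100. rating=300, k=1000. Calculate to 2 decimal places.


effective% = rating / (rating + k) * 100
= 300 / (300 + 1000) * 100
= 300 / 1300 * 100
= 0.230769 * 100
= 23.08%

23.08%


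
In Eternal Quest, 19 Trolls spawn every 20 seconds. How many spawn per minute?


Spawns per minute = count * (60 / interval)
= 19 * (60 / 20)
= 19 * 3.0
= 57.0

57.0 per minute


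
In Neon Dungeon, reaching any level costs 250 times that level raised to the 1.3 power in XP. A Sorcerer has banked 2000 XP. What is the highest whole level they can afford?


XP = 250 * level^1.3, so level = (XP / 250)^(1/1.3)
= (2000 / 250)^(1/1.3)
= 8.0^0.7692
= 4.9509
Floor: level = 4

level 4


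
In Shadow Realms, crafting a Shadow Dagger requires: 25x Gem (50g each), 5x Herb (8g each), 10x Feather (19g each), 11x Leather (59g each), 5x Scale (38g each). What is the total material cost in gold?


Cost breakdown:
  Gem: 25 * 50 = 1250
  Herb: 5 * 8 = 40
  Feather: 10 * 19 = 190
  Leather: 11 * 59 = 649
  Scale: 5 * 38 = 190
Total = 1250 + 40 + 190 + 649 + 190 = 2319

2319 gold


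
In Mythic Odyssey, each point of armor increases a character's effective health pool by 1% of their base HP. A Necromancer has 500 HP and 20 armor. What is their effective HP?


EHP = 500 * (1 + 20/100)
= 500 * (1 + 0.2)
= 500 * 1.2
= 600.0

600.0 EHP


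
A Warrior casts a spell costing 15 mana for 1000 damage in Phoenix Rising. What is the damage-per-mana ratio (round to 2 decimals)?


Efficiency = damage / mana
= 1000 / 15
= 66.67

66.67 dmg/mana


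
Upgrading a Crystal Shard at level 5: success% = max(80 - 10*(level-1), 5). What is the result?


raw_rate = 80 - 10 * (5 - 1)
= 80 - 10 * 4
= 80 - 40
= 40
Apply floor: max(40, 5) = 40%

40%


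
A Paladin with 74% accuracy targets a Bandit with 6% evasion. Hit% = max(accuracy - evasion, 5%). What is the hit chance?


accuracy - evasion = 74 - 6 = 68
Apply floor: max(68, 5) = 68
Hit chance = 68%

68%


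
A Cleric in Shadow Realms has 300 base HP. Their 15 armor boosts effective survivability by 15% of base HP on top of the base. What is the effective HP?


EHP = 300 * (1 + 15/100)
= 300 * (1 + 0.15)
= 300 * 1.15
= 345.0

345.0 EHP


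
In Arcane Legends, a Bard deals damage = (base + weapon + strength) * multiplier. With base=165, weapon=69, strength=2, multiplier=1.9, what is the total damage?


Sum base + weapon + str = 165 + 69 + 2 = 236
Multiply by 1.9:
236 * 1.9 = 448.4

448.4 damage


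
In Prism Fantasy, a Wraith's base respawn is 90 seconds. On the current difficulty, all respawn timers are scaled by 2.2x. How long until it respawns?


Respawn time = base * multiplier
= 90 * 2.2
= 198.0 seconds

198.0 seconds


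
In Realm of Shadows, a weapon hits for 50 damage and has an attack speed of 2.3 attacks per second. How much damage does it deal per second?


DPS = damage * attack_speed
= 50 * 2.3
= 115.0

115.0 DPS


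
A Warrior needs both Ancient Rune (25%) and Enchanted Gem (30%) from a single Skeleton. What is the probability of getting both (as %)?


For independent events, P(both) = P(A) * P(B)
= 25% * 30%
= 750 / 100 %
= 7.5%

7.5%


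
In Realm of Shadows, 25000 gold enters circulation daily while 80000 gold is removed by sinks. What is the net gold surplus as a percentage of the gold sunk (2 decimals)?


Net gold = 25000 - 80000 = -55000
Inflation rate = net / sunk * 100 = -55000 / 80000 * 100
= -0.6875 * 100
= -68.75%

-68.75%


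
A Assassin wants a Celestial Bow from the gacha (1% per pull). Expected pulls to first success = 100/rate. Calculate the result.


Expected pulls for a geometric distribution = 1/p = 100 / rate%
= 100 / 1
= 100.0

100.0 pulls
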